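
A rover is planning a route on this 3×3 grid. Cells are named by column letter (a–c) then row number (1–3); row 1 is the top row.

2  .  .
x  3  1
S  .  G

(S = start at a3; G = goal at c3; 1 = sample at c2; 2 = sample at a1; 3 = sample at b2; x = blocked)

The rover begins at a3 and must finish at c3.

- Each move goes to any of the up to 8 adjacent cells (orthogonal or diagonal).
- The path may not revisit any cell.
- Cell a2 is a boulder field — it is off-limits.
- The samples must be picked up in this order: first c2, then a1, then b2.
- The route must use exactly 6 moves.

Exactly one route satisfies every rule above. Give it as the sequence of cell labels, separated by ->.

The waypoints must appear in the order c2, a1, b2, with no cell reused.
Route from a3: right to b3, up-right to c2, up-left to b1, left to a1, 2× down-right (reaching c3) — 6 moves in all.
Check: order respected (1 at step 2, 2 at step 4, 3 at step 5); 6 moves as required.

a3 -> b3 -> c2 -> b1 -> a1 -> b2 -> c3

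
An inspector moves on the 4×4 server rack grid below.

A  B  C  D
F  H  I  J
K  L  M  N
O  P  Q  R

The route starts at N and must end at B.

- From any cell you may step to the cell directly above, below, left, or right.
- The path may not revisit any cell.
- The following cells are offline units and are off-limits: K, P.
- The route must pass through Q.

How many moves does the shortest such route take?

6

Any route passes through Q somewhere between N and B. Summing Manhattan distances along the two legs (N → Q → B) gives a lower bound of 2 + 4 = 6 moves.
A route of 6 moves achieves this: N → R → Q → M → I → C → B.
Since 6 matches the lower bound, it is optimal.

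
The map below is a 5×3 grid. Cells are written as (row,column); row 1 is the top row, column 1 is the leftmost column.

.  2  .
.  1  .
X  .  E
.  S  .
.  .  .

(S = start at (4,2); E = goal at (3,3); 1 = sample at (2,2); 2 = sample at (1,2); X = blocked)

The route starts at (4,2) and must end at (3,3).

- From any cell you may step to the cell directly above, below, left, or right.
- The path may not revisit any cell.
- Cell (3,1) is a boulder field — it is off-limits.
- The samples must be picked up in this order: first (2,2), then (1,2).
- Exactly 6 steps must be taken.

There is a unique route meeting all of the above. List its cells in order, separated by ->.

The waypoints must appear in the order (2,2), (1,2), with no cell reused.
Route from (4,2): up 3 to (1,2), right 1 to (1,3), down 2 to (3,3) — 6 moves in all.
Check: order respected (1 at step 2, 2 at step 3); 6 moves as required.

(4,2) -> (3,2) -> (2,2) -> (1,2) -> (1,3) -> (2,3) -> (3,3)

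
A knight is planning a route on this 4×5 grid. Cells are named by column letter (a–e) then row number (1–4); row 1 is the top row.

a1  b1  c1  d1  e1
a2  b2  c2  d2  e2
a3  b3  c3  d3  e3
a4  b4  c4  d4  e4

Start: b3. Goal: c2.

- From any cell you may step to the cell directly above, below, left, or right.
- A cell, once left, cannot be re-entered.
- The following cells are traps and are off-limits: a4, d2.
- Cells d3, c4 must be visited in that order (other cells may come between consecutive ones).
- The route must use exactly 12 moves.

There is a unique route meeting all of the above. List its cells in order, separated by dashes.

The waypoints must appear in the order d3, c4, with no cell reused.
Route from b3: up 2 to b1, right 3 to e1, down 2 to e3, left 1 to d3, down 1 to d4, left 1 to c4, up 2 to c2 — 12 moves in all.
Check: order respected (d3 at step 8, c4 at step 10); 12 moves as required.

b3 - b2 - b1 - c1 - d1 - e1 - e2 - e3 - d3 - d4 - c4 - c3 - c2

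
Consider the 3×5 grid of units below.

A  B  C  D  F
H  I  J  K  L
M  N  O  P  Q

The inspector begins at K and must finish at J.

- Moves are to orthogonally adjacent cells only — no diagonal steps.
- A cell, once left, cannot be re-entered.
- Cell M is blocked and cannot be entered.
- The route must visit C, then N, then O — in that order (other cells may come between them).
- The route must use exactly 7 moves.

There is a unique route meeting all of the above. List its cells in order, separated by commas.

The waypoints must appear in the order C, N, O, with no cell reused.
Route from K: up 1 to D, left 2 to B, down 2 to N, right 1 to O, up 1 to J — 7 moves in all.
Check: order respected (C at step 2, N at step 5, O at step 6); 7 moves as required.

K, D, C, B, I, N, O, J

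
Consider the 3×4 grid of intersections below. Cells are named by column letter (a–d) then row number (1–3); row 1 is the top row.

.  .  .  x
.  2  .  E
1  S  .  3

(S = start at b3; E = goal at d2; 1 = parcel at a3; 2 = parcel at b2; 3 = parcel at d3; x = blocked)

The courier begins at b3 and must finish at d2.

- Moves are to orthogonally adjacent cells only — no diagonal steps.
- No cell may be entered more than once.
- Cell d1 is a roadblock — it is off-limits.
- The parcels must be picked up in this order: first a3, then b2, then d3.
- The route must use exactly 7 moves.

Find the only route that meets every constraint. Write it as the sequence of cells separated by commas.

b3, a3, a2, b2, c2, c3, d3, d2

The waypoints must appear in the order a3, b2, d3, with no cell reused.
Route from b3: left 1 to a3, up 1 to a2, right 2 to c2, down 1 to c3, right 1 to d3, up 1 to d2 — 7 moves in all.
Check: order respected (1 at step 1, 2 at step 3, 3 at step 6); 7 moves as required.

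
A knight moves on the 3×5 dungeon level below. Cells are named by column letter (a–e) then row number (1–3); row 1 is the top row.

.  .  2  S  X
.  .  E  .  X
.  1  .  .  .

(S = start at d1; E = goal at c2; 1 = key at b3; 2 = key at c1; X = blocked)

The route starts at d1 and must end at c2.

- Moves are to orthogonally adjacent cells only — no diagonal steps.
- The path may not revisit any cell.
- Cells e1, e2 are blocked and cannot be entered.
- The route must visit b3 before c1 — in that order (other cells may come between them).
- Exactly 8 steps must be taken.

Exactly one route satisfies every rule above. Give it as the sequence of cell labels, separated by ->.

d1 -> d2 -> d3 -> c3 -> b3 -> b2 -> b1 -> c1 -> c2

The waypoints must appear in the order b3, c1, with no cell reused.
Route from d1: down 2 to d3, left 2 to b3, up 2 to b1, right 1 to c1, down 1 to c2 — 8 moves in all.
Check: order respected (1 at step 4, 2 at step 7); 8 moves as required.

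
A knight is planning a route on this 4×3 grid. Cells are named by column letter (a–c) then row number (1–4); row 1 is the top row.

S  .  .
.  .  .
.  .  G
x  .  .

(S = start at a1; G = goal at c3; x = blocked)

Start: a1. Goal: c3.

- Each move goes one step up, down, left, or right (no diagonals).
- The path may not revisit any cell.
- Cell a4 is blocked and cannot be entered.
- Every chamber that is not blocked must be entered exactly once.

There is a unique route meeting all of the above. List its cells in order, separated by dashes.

a1 - b1 - c1 - c2 - b2 - a2 - a3 - b3 - b4 - c4 - c3

Need to visit all 11 open cells exactly once, starting at a1 and ending at c3.
Route from a1: right 2 to c1, down 1 to c2, left 2 to a2, down 1 to a3, right 1 to b3, down 1 to b4, right 1 to c4, up 1 to c3 — 10 moves in all.
Check: all 11 open cells covered.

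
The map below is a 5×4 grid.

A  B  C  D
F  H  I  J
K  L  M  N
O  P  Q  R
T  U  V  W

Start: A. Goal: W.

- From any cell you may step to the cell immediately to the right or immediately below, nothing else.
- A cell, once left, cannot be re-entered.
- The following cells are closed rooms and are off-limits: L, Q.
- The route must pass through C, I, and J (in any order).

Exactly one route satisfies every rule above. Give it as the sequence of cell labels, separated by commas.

A, B, C, I, J, N, R, W

Moves only go right or down, so the column and row indices never decrease.
Route from A: 2× right (reaching C), down to I, right to J, 3× down (reaching W) — 7 moves in all.
Check: all required cells visited.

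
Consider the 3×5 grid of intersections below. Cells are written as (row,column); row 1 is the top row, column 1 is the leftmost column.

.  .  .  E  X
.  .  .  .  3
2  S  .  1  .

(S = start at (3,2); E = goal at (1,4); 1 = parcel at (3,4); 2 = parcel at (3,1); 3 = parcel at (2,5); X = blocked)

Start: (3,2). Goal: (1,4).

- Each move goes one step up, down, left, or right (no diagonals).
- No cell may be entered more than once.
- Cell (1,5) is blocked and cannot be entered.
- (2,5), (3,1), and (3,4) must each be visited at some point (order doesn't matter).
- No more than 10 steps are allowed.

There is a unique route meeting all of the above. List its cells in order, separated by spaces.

(3,2) (3,1) (2,1) (2,2) (2,3) (3,3) (3,4) (3,5) (2,5) (2,4) (1,4)

The 10-move cap with required stops at (2,5), (3,1), (3,4) leaves no slack for detours.
Route from (3,2): left 1 to (3,1), up 1 to (2,1), right 2 to (2,3), down 1 to (3,3), right 2 to (3,5), up 1 to (2,5), left 1 to (2,4), up 1 to (1,4) — 10 moves in all.
Check: all required cells visited; 10 ≤ 10 moves.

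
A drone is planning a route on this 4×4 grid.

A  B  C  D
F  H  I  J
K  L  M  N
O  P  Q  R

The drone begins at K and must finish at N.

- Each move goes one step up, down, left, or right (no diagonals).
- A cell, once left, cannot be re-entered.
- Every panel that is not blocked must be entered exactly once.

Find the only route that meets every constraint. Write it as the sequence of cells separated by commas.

K, O, P, L, H, F, A, B, C, D, J, I, M, Q, R, N

Need to visit all 16 open cells exactly once, starting at K and ending at N.
Route from K: down 1 to O, right 1 to P, up 2 to H, left 1 to F, up 1 to A, right 3 to D, down 1 to J, left 1 to I, down 2 to Q, right 1 to R, up 1 to N — 15 moves in all.
Check: all 16 open cells covered.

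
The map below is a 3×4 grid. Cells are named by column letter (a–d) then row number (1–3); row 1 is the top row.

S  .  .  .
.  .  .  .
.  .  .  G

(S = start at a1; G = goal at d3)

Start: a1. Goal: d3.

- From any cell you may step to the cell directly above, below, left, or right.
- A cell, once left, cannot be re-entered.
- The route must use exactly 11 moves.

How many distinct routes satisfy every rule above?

Need simple routes of exactly 11 moves from a1 to d3 (Manhattan distance 5, so 3 moves are spent on a detour and 3 undoing it).
Enumerating: a1 a2 a3 b3 b2 b1 c1 d1 d2 c2 c3 d3 | a1 a2 a3 b3 c3 c2 b2 b1 c1 d1 d2 d3 | a1 b1 b2 a2 a3 b3 c3 c2 c1 d1 d2 d3 | a1 b1 c1 d1 d2 c2 b2 a2 a3 b3 c3 d3.
That gives 4 routes.

4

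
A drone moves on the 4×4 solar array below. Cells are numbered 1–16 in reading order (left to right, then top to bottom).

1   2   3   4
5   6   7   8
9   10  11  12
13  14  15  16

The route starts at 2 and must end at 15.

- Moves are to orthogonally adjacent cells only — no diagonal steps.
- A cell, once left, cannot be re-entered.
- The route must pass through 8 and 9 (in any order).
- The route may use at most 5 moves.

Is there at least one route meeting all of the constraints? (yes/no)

Even ignoring the no-revisit rule, getting from 2 to 15, taking the cheapest ordering 2 → 9 → 8 → 15 needs at least 3 + 4 + 3 = 10 moves (Manhattan distance per leg), which exceeds the 5-move limit.

no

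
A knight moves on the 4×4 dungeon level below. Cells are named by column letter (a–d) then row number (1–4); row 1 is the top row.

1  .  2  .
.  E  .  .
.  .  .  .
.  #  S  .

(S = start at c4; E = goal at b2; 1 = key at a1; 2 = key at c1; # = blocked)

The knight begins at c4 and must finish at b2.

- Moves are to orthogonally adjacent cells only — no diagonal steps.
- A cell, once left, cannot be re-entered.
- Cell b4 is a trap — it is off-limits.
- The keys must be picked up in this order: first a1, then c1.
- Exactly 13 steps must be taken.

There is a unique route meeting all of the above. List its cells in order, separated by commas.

The waypoints must appear in the order a1, c1, with no cell reused.
Route from c4: right to d4, up to d3, 3× left (reaching a3), 2× up (reaching a1), 3× right (reaching d1), down to d2, 2× left (reaching b2) — 13 moves in all.
Check: order respected (1 at step 7, 2 at step 9); 13 moves as required.

c4, d4, d3, c3, b3, a3, a2, a1, b1, c1, d1, d2, c2, b2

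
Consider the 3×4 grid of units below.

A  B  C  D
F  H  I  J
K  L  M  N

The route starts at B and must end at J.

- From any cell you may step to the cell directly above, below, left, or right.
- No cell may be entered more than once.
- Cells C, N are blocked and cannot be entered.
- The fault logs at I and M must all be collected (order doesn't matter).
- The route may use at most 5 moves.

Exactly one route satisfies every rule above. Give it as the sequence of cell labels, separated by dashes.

The budget equals the shortest possible length, so every move has to be on a shortest route through the required cells.
Route from B: down 2 to L, right 1 to M, up 1 to I, right 1 to J — 5 moves in all.
Check: all required cells visited; 5 ≤ 5 moves.

B - H - L - M - I - J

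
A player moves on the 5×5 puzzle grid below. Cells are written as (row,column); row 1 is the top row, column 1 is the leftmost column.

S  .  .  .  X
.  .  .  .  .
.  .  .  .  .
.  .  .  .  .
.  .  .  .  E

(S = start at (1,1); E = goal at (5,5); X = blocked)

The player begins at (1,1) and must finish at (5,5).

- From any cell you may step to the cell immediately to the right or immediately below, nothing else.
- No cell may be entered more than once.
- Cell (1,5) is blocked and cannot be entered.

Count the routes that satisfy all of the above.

A right/down-only route from (1,1) to (5,5) makes exactly 4 down-moves and 4 right-moves in some order.
With no other constraints that would be C(8,4) = 70 routes.
Subtract routes through each blocked cell (inclusion–exclusion for overlaps): − through (1,5): 1 → 69.
That gives 69 routes.

69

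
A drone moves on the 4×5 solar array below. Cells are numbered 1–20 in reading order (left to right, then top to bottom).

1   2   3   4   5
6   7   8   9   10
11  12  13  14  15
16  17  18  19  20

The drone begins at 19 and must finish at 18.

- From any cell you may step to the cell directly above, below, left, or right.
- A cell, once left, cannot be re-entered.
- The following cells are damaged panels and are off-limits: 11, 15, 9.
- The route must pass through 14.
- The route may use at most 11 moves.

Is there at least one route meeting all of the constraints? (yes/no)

yes

One route that works: 19 → 14 → 13 → 18.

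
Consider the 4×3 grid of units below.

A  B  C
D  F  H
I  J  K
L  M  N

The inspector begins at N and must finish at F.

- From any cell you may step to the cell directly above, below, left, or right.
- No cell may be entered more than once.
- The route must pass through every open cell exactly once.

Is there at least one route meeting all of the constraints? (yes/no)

One route that works: N → K → H → C → B → A → D → I → L → M → J → F.

yes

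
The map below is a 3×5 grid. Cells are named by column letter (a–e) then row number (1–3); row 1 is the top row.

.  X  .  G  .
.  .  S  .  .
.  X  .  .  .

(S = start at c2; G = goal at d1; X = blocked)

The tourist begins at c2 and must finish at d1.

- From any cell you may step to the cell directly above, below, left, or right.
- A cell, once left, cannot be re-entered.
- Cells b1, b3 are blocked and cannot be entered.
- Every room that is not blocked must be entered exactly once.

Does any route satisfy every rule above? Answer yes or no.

no

Cell a1 has only one open neighbour but is neither the start nor the goal, so a Hamiltonian route would have to both enter and leave it through the same neighbour — impossible without revisiting.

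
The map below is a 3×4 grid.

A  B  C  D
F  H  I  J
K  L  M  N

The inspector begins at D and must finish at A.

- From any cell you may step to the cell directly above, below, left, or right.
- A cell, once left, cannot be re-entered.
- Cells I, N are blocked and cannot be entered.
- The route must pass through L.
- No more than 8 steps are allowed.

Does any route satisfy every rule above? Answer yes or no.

yes

One route that works: D → C → B → H → L → K → F → A.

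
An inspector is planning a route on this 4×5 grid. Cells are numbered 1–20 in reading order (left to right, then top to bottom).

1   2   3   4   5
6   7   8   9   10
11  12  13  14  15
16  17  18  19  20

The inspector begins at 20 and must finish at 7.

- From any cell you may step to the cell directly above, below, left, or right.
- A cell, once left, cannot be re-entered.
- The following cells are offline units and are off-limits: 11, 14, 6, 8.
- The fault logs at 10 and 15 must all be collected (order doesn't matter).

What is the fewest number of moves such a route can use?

7

Any route passes through 10 and 15 in some order between 20 and 7. Summing Manhattan distances along each leg and taking the cheapest ordering (20 → 15 → 10 → 7) gives a lower bound of 1 + 1 + 3 = 5 moves.
That bound ignores the blocked cells. Measuring each leg by the fewest moves that actually steer around them (20→15: 1; 15→10: 1; 10→7: 5) raises the lower bound to 7.
A route of 7 moves exists: 20 → 15 → 10 → 5 → 4 → 3 → 2 → 7.
Since 7 matches that lower bound, it is optimal.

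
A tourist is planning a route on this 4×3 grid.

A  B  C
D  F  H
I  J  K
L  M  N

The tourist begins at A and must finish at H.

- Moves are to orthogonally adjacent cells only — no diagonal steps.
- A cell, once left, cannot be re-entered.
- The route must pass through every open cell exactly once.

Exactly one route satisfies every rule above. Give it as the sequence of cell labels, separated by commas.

A, D, I, L, M, N, K, J, F, B, C, H

Need to visit all 12 open cells exactly once, starting at A and ending at H.
Cell N has only two open neighbours (K and M), so the path must pass straight through it: one of those is the cell it's entered from and the other is where it exits.
Route from A: down 3 to L, right 2 to N, up 1 to K, left 1 to J, up 2 to B, right 1 to C, down 1 to H — 11 moves in all.
Check: all 12 open cells covered.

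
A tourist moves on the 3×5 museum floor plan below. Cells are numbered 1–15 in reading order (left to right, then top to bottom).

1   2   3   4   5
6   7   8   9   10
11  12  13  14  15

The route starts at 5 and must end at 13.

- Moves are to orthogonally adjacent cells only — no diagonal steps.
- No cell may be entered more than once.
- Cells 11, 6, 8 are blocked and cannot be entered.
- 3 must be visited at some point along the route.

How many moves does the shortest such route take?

Any route passes through 3 somewhere between 5 and 13. Summing Manhattan distances along the two legs (5 → 3 → 13) gives a lower bound of 2 + 2 = 4 moves.
That bound ignores the blocked cells. Measuring each leg by the fewest moves that actually steer around them (5→3: 2; 3→13: 4) raises the lower bound to 6.
A route of 6 moves exists: 5 → 4 → 3 → 2 → 7 → 12 → 13.
Since 6 matches that lower bound, it is optimal.

6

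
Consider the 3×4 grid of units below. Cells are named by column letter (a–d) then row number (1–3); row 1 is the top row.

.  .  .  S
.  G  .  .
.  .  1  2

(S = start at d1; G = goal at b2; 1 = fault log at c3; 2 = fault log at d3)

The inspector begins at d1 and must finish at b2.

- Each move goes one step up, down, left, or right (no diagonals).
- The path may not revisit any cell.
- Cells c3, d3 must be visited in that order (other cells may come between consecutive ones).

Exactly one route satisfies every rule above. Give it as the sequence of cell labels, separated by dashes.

The waypoints must appear in the order c3, d3, with no cell reused.
Route from d1: 3× left (reaching a1), 2× down (reaching a3), 3× right (reaching d3), up to d2, 2× left (reaching b2) — 11 moves in all.
Check: order respected (1 at step 7, 2 at step 8).

d1 - c1 - b1 - a1 - a2 - a3 - b3 - c3 - d3 - d2 - c2 - b2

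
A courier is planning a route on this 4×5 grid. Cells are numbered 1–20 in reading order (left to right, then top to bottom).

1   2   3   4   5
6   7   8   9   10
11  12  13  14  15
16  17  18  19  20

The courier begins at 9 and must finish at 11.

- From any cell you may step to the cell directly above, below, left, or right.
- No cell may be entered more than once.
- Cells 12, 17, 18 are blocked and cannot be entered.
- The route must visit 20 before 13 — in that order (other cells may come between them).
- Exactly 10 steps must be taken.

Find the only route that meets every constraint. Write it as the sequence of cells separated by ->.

The waypoints must appear in the order 20, 13, with no cell reused.
Route from 9: right to 10, 2× down (reaching 20), left to 19, up to 14, left to 13, up to 8, 2× left (reaching 6), down to 11 — 10 moves in all.
Check: order respected (20 at step 3, 13 at step 6); 10 moves as required.

9 -> 10 -> 15 -> 20 -> 19 -> 14 -> 13 -> 8 -> 7 -> 6 -> 11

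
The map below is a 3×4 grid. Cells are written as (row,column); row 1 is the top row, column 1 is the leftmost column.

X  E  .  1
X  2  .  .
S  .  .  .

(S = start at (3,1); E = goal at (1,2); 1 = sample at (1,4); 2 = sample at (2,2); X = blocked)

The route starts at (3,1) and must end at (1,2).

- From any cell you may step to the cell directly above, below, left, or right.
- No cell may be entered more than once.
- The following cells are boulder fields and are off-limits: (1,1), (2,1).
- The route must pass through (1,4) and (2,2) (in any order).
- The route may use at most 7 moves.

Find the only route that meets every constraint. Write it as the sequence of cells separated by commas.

(3,1), (3,2), (2,2), (2,3), (2,4), (1,4), (1,3), (1,2)

The budget equals the shortest possible length, so every move has to be on a shortest route through the required cells.
Route from (3,1): right to (3,2), up to (2,2), 2× right (reaching (2,4)), up to (1,4), 2× left (reaching (1,2)) — 7 moves in all.
Check: all required cells visited; 7 ≤ 7 moves.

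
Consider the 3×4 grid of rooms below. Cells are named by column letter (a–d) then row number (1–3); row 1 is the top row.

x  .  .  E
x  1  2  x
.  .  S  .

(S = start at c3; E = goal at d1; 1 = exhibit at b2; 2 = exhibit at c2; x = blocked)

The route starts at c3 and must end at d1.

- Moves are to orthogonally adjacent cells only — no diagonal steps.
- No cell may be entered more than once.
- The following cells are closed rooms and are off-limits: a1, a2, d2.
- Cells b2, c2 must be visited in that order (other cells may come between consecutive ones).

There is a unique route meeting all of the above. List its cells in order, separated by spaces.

The waypoints must appear in the order b2, c2, with no cell reused.
Route from c3: left 1 to b3, up 1 to b2, right 1 to c2, up 1 to c1, right 1 to d1 — 5 moves in all.
Check: order respected (1 at step 2, 2 at step 3).

c3 b3 b2 c2 c1 d1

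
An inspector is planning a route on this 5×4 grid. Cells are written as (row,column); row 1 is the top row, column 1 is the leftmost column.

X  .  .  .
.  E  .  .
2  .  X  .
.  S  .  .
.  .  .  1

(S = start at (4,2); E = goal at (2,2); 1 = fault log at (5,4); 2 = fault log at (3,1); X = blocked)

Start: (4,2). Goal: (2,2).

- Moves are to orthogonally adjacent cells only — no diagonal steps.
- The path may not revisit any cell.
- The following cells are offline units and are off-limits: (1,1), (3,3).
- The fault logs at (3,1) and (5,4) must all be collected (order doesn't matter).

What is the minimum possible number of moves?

Any route passes through (3,1) and (5,4) in some order between (4,2) and (2,2). Summing Manhattan distances along each leg and taking the cheapest ordering ((4,2) → (5,4) → (3,1) → (2,2)) gives a lower bound of 3 + 5 + 2 = 10 moves.
A route of 10 moves achieves this: (4,2) → (4,3) → (4,4) → (5,4) → (5,3) → (5,2) → (5,1) → (4,1) → (3,1) → (2,1) → (2,2).
Since 10 matches the lower bound, it is optimal.

10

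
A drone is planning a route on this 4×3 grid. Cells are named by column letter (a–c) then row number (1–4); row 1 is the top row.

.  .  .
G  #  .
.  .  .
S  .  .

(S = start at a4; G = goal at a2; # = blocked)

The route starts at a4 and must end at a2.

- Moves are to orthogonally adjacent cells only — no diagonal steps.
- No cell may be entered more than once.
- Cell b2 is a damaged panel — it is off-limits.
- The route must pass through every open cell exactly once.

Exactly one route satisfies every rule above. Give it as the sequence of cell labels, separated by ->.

a4 -> a3 -> b3 -> b4 -> c4 -> c3 -> c2 -> c1 -> b1 -> a1 -> a2

Need to visit all 11 open cells exactly once, starting at a4 and ending at a2.
Cell b1 has only two open neighbours (a1 and c1), so the path must pass straight through it: one of those is the cell it's entered from and the other is where it exits.
Route from a4: up 1 to a3, right 1 to b3, down 1 to b4, right 1 to c4, up 3 to c1, left 2 to a1, down 1 to a2 — 10 moves in all.
Check: all 11 open cells covered.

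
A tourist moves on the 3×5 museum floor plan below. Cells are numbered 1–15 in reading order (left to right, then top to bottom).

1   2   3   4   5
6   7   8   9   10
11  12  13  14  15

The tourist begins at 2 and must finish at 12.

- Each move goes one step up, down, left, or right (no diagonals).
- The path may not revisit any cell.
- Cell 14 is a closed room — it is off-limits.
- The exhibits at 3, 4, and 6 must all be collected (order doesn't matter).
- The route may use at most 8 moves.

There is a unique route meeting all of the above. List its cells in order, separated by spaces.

2 3 4 9 8 7 6 11 12

The budget equals the shortest possible length, so every move has to be on a shortest route through the required cells.
Route from 2: right 2 to 4, down 1 to 9, left 3 to 6, down 1 to 11, right 1 to 12 — 8 moves in all.
Check: all required cells visited; 8 ≤ 8 moves.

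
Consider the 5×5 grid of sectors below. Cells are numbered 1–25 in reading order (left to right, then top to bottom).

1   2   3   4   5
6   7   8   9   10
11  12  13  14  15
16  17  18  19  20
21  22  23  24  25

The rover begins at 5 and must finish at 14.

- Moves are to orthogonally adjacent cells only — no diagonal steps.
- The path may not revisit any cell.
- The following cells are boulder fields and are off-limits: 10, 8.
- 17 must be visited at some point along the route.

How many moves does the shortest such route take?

Any route passes through 17 somewhere between 5 and 14. Summing Manhattan distances along the two legs (5 → 17 → 14) gives a lower bound of 6 + 3 = 9 moves.
A route of 9 moves achieves this: 5 → 4 → 3 → 2 → 7 → 12 → 17 → 18 → 13 → 14.
Since 9 matches the lower bound, it is optimal.

9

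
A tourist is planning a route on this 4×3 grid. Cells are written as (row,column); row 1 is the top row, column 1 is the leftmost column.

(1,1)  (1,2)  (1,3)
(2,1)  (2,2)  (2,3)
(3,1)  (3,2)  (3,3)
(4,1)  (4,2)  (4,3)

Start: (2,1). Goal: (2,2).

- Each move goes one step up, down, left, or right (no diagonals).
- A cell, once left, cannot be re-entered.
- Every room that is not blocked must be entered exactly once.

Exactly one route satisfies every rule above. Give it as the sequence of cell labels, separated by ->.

(2,1) -> (1,1) -> (1,2) -> (1,3) -> (2,3) -> (3,3) -> (4,3) -> (4,2) -> (4,1) -> (3,1) -> (3,2) -> (2,2)

Need to visit all 12 open cells exactly once, starting at (2,1) and ending at (2,2).
Route from (2,1): up to (1,1), 2× right (reaching (1,3)), 3× down (reaching (4,3)), 2× left (reaching (4,1)), up to (3,1), right to (3,2), up to (2,2) — 11 moves in all.
Check: all 12 open cells covered.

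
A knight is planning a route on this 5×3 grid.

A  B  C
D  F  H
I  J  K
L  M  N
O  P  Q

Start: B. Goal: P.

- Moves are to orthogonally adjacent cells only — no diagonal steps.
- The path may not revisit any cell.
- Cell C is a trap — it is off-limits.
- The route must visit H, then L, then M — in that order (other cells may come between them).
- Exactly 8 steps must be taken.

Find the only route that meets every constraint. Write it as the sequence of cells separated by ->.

B -> F -> H -> K -> J -> I -> L -> M -> P

The waypoints must appear in the order H, L, M, with no cell reused.
Route from B: down to F, right to H, down to K, 2× left (reaching I), down to L, right to M, down to P — 8 moves in all.
Check: order respected (H at step 2, L at step 6, M at step 7); 8 moves as required.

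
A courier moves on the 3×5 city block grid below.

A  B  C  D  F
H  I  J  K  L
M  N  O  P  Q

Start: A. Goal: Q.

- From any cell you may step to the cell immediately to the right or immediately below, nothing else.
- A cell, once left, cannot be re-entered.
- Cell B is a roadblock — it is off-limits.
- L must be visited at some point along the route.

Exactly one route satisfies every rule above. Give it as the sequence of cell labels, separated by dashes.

Moves only go right or down, so the column and row indices never decrease.
Route from A: down 1 to H, right 4 to L, down 1 to Q — 6 moves in all.
Check: all required cells visited.

A - H - I - J - K - L - Q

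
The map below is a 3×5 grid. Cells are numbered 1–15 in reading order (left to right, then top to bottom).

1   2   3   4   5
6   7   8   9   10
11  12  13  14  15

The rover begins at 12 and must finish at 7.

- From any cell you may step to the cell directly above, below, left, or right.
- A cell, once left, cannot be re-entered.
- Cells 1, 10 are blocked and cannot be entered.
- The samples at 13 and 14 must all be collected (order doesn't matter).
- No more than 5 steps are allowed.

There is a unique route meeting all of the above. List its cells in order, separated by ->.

The 5-move cap with required stops at 13, 14 leaves no slack for detours.
Route from 12: right 2 to 14, up 1 to 9, left 2 to 7 — 5 moves in all.
Check: all required cells visited; 5 ≤ 5 moves.

12 -> 13 -> 14 -> 9 -> 8 -> 7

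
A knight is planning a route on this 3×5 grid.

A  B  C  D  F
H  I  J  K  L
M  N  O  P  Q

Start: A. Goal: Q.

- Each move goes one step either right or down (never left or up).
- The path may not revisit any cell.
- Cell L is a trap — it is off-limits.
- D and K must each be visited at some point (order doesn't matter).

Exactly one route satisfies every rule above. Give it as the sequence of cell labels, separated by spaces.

Moves only go right or down, so the column and row indices never decrease.
Route from A: 3× right (reaching D), 2× down (reaching P), right to Q — 6 moves in all.
Check: all required cells visited.

A B C D K P Q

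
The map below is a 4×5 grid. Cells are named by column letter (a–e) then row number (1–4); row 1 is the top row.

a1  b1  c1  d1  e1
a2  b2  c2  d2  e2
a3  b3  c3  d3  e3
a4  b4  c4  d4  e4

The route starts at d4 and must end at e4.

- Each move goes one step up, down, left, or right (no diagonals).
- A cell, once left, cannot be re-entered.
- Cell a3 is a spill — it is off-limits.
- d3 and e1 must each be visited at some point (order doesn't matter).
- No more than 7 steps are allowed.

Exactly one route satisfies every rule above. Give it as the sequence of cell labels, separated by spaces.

d4 d3 d2 d1 e1 e2 e3 e4

Any route must reach d3 and e1 and still end at e4 within 7 moves, so the order of the required stops is forced.
Route from d4: 3× up (reaching d1), right to e1, 3× down (reaching e4) — 7 moves in all.
Check: all required cells visited; 7 ≤ 7 moves.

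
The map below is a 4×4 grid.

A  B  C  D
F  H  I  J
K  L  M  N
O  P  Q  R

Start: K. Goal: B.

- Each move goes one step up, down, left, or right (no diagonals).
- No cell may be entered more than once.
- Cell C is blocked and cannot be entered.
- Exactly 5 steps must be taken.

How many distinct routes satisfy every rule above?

3

Need simple routes of exactly 5 moves from K to B (Manhattan distance 3, so 1 moves are spent on a detour and 1 undoing it).
Enumerating: K O P L H B | K L H F A B | K L M I H B.
That gives 3 routes.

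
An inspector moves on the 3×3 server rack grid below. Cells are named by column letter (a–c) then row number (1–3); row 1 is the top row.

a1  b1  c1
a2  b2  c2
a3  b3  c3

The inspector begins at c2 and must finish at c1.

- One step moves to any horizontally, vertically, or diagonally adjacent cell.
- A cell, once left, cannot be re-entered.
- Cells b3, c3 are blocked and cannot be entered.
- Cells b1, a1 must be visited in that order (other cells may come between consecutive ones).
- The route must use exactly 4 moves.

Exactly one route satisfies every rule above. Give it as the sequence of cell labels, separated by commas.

c2, b1, a1, b2, c1

The waypoints must appear in the order b1, a1, with no cell reused.
Route from c2: up-left 1 to b1, left 1 to a1, down-right 1 to b2, up-right 1 to c1 — 4 moves in all.
Check: order respected (b1 at step 1, a1 at step 2); 4 moves as required.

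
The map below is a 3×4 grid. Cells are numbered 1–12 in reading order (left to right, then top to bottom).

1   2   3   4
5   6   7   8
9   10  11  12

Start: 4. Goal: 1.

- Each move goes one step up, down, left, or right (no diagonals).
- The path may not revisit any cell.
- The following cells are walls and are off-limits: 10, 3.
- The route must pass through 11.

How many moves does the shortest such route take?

7

Any route passes through 11 somewhere between 4 and 1. Summing Manhattan distances along the two legs (4 → 11 → 1) gives a lower bound of 3 + 4 = 7 moves.
A route of 7 moves achieves this: 4 → 8 → 12 → 11 → 7 → 6 → 2 → 1.
Since 7 matches the lower bound, it is optimal.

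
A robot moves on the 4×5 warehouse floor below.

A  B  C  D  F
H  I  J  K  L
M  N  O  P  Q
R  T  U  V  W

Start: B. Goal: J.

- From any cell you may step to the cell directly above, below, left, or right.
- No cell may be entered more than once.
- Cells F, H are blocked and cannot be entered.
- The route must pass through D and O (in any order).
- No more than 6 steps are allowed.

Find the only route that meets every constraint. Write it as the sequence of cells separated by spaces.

Any route must reach D and O and still end at J within 6 moves, so the order of the required stops is forced.
Route from B: right 2 to D, down 2 to P, left 1 to O, up 1 to J — 6 moves in all.
Check: all required cells visited; 6 ≤ 6 moves.

B C D K P O J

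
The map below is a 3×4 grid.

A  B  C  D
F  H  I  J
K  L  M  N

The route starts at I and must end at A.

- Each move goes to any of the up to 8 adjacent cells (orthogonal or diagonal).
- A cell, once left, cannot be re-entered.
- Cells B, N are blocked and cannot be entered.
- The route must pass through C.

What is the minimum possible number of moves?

Any route passes through C somewhere between I and A. Summing Chebyshev distances along the two legs (I → C → A) gives a lower bound of 1 + 2 = 3 moves.
A route of 3 moves achieves this: I → C → H → A.
Since 3 matches the lower bound, it is optimal.

3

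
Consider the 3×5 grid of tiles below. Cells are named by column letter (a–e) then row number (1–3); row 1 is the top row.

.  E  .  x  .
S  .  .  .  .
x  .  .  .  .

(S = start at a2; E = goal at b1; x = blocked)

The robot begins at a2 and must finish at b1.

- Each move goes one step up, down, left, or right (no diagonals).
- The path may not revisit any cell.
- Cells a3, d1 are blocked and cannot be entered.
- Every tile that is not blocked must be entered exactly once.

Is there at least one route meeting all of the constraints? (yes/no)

Cell e1 has only one open neighbour but is neither the start nor the goal, so a Hamiltonian route would have to both enter and leave it through the same neighbour — impossible without revisiting.

no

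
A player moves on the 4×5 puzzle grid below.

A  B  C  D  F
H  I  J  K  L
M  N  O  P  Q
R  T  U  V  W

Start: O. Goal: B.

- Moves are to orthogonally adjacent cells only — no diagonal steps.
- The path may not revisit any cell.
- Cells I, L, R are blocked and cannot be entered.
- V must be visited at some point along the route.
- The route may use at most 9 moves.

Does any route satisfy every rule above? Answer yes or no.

yes

One route that works: O → U → V → P → K → D → C → B.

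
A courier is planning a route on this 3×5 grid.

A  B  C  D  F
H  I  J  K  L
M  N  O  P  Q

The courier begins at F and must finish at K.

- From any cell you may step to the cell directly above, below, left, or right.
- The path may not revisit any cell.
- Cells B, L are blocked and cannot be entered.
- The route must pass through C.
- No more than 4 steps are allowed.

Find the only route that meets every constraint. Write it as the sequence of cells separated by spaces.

F D C J K

The 4-move cap with required stops at C leaves no slack for detours.
Route from F: 2× left (reaching C), down to J, right to K — 4 moves in all.
Check: all required cells visited; 4 ≤ 4 moves.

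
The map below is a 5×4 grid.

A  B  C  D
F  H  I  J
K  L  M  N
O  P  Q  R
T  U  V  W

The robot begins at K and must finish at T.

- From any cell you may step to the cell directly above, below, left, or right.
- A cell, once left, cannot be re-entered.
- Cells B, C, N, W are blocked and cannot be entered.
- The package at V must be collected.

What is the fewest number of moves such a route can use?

6

Any route passes through V somewhere between K and T. Summing Manhattan distances along the two legs (K → V → T) gives a lower bound of 4 + 2 = 6 moves.
A route of 6 moves achieves this: K → O → P → Q → V → U → T.
Since 6 matches the lower bound, it is optimal.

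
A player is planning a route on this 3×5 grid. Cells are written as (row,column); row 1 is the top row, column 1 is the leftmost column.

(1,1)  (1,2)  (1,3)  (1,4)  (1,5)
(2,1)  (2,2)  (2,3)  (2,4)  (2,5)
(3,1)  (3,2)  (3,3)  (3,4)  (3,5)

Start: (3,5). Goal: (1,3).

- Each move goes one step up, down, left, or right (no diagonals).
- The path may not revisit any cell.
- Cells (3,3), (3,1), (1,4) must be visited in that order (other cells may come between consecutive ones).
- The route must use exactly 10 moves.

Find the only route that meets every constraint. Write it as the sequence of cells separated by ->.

(3,5) -> (3,4) -> (3,3) -> (3,2) -> (3,1) -> (2,1) -> (2,2) -> (2,3) -> (2,4) -> (1,4) -> (1,3)

The waypoints must appear in the order (3,3), (3,1), (1,4), with no cell reused.
Route from (3,5): 4× left (reaching (3,1)), up to (2,1), 3× right (reaching (2,4)), up to (1,4), left to (1,3) — 10 moves in all.
Check: order respected ((3,3) at step 2, (3,1) at step 4, (1,4) at step 9); 10 moves as required.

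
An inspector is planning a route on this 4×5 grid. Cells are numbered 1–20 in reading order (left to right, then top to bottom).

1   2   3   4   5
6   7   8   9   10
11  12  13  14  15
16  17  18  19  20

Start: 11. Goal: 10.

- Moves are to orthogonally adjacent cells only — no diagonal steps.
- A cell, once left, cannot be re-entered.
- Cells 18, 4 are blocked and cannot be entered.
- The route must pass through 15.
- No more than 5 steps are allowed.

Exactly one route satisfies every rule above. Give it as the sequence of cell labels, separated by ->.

11 -> 12 -> 13 -> 14 -> 15 -> 10

The budget equals the shortest possible length, so every move has to be on a shortest route through the required cells.
Route from 11: 4× right (reaching 15), up to 10 — 5 moves in all.
Check: all required cells visited; 5 ≤ 5 moves.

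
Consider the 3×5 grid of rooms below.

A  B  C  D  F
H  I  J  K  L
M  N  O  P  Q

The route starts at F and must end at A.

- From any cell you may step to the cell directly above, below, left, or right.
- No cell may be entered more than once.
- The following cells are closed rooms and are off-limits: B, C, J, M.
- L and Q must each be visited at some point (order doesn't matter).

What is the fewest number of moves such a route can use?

Any route passes through L and Q in some order between F and A. Summing Manhattan distances along each leg and taking the cheapest ordering (F → L → Q → A) gives a lower bound of 1 + 1 + 6 = 8 moves.
A route of 8 moves achieves this: F → L → Q → P → O → N → I → H → A.
Since 8 matches the lower bound, it is optimal.

8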